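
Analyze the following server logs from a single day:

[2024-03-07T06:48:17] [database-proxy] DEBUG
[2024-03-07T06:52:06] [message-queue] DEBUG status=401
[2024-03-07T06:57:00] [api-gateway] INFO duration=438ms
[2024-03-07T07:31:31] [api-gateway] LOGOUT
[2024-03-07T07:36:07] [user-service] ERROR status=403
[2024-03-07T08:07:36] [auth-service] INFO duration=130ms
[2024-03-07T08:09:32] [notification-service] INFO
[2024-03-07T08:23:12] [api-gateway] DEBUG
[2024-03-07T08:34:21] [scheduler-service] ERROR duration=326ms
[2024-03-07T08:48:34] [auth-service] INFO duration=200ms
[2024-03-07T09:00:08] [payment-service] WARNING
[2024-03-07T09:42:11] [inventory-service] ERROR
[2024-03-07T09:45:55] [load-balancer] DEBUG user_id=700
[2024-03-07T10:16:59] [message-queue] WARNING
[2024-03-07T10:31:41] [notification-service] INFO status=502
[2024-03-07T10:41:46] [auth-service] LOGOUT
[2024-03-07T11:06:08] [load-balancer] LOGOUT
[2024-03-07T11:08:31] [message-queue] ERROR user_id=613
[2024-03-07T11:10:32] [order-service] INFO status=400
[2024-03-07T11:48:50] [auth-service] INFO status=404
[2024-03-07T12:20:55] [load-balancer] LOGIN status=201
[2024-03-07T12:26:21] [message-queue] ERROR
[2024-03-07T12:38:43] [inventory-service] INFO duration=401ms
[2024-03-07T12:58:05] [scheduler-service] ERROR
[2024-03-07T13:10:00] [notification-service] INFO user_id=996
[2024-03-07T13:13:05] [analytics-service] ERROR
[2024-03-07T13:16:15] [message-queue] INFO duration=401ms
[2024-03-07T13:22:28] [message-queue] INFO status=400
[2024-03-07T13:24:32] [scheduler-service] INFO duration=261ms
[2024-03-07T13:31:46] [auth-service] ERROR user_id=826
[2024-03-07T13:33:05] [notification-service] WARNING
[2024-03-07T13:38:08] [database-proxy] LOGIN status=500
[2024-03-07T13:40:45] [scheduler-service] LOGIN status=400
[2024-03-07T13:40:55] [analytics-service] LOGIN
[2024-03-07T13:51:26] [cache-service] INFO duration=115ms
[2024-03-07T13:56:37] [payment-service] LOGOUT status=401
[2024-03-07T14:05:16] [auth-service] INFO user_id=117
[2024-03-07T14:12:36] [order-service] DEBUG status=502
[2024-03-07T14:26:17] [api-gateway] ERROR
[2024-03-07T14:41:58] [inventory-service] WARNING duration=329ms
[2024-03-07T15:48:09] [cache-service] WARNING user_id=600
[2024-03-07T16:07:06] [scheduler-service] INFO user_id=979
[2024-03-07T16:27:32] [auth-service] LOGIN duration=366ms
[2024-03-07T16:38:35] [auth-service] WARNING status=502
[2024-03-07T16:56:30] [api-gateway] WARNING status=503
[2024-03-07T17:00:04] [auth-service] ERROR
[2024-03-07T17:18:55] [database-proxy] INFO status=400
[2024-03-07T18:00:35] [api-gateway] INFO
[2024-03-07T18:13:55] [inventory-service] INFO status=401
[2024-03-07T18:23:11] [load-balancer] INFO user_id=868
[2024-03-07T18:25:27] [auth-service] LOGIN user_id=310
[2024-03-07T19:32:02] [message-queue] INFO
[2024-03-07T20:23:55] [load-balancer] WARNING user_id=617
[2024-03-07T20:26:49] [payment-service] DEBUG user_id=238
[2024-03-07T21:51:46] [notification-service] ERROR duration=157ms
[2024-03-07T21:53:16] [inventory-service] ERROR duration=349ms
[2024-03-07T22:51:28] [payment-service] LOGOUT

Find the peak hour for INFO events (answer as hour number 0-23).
13

To find the peak hour:

1. Group all INFO events by hour
2. Count events in each hour
3. Find hour with maximum count
4. Peak hour: 13 (with 5 events)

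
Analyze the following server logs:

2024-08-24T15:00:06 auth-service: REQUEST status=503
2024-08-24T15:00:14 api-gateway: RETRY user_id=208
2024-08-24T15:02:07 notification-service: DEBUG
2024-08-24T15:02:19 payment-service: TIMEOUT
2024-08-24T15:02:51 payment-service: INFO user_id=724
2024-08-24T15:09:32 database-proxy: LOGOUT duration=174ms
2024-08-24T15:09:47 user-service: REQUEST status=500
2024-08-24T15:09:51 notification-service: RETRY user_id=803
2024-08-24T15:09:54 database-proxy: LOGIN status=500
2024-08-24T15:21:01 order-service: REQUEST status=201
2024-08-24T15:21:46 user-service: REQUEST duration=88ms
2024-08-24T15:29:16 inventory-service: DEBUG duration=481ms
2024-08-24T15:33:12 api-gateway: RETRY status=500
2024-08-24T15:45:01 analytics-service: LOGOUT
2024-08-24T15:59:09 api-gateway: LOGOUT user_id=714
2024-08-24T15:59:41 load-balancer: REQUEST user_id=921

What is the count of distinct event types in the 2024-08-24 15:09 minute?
4

To count unique event types:

1. Filter events in the minute starting at 2024-08-24 15:09
2. Extract event types from matching entries
3. Count unique types: 4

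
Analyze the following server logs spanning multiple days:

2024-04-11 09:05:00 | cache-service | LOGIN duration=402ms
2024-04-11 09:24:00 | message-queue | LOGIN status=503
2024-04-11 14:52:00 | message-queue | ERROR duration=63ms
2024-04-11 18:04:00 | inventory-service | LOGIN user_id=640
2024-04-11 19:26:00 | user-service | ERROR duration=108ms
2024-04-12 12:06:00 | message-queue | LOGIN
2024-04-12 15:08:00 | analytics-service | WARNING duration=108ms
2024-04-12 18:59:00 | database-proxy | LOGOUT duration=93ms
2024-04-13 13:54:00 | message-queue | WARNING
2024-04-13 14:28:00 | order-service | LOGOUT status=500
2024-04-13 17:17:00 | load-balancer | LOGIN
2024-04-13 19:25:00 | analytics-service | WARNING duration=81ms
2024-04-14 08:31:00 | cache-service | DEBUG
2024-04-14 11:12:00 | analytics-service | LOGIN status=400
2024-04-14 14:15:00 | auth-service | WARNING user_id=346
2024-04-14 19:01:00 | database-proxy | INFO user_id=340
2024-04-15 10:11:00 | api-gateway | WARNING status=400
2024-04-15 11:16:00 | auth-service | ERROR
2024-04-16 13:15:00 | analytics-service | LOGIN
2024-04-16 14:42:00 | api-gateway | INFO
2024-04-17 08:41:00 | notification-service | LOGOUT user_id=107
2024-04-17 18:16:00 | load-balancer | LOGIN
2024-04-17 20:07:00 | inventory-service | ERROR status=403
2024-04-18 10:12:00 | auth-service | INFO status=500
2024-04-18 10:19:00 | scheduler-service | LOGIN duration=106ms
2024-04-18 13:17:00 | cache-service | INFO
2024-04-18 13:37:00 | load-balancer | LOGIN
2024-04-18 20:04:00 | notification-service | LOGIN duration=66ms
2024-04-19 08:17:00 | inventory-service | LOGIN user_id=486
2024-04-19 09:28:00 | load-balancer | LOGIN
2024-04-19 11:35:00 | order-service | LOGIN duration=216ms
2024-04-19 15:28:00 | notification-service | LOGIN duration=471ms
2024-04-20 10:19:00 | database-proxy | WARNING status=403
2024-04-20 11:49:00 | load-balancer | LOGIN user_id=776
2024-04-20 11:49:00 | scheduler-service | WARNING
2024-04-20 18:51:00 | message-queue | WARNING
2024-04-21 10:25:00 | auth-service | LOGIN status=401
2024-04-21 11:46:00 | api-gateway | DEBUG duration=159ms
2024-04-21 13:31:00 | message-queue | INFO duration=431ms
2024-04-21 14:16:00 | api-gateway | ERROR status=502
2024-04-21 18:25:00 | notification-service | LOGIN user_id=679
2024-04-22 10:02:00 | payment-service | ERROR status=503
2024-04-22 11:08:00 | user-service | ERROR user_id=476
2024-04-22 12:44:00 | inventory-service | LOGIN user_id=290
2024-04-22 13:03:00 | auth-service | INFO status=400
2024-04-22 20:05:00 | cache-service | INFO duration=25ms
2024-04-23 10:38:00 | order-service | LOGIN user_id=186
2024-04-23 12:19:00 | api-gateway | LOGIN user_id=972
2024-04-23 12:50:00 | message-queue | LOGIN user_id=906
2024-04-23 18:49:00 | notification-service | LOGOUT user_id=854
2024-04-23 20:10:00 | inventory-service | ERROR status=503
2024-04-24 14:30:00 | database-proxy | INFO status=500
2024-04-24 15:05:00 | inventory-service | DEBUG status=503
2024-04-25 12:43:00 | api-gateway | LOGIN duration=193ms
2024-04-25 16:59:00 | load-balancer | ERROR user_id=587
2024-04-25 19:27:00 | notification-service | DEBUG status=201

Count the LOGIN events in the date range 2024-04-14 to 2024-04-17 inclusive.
3

To filter by date range:

1. Date range: 2024-04-14 through 2024-04-17, both dates inclusive
2. Filter for LOGIN events whose date falls in this range
3. Count matching events: 3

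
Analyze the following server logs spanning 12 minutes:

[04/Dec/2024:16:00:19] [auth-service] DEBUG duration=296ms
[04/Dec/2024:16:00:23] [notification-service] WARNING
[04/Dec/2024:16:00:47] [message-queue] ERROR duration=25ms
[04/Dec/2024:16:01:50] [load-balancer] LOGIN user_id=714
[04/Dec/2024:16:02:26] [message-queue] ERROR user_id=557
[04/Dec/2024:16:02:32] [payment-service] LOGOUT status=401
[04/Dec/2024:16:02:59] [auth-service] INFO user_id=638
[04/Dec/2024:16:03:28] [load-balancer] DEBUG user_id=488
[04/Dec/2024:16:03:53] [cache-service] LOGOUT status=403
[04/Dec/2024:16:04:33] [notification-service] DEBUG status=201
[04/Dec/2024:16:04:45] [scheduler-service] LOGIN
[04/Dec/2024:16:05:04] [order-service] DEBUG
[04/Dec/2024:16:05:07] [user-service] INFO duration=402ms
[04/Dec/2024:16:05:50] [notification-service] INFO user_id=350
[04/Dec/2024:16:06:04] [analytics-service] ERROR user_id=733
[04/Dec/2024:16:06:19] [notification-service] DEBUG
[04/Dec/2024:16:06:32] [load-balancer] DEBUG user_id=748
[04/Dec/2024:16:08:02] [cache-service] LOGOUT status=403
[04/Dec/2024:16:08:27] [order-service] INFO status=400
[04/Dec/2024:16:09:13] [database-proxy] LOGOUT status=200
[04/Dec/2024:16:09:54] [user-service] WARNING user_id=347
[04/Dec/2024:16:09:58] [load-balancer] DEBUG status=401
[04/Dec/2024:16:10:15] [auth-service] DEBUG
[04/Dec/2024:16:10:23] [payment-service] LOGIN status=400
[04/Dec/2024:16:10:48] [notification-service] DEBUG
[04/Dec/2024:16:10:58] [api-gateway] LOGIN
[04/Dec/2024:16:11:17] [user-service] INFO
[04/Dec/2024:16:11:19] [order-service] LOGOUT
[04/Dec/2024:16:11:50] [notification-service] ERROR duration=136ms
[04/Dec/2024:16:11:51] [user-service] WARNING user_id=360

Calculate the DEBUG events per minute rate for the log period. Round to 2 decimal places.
0.75

To calculate the rate:

1. Count total DEBUG events: 9
2. Total time period: 12 minutes
3. Rate = 9 / 12 = 0.75 events per minute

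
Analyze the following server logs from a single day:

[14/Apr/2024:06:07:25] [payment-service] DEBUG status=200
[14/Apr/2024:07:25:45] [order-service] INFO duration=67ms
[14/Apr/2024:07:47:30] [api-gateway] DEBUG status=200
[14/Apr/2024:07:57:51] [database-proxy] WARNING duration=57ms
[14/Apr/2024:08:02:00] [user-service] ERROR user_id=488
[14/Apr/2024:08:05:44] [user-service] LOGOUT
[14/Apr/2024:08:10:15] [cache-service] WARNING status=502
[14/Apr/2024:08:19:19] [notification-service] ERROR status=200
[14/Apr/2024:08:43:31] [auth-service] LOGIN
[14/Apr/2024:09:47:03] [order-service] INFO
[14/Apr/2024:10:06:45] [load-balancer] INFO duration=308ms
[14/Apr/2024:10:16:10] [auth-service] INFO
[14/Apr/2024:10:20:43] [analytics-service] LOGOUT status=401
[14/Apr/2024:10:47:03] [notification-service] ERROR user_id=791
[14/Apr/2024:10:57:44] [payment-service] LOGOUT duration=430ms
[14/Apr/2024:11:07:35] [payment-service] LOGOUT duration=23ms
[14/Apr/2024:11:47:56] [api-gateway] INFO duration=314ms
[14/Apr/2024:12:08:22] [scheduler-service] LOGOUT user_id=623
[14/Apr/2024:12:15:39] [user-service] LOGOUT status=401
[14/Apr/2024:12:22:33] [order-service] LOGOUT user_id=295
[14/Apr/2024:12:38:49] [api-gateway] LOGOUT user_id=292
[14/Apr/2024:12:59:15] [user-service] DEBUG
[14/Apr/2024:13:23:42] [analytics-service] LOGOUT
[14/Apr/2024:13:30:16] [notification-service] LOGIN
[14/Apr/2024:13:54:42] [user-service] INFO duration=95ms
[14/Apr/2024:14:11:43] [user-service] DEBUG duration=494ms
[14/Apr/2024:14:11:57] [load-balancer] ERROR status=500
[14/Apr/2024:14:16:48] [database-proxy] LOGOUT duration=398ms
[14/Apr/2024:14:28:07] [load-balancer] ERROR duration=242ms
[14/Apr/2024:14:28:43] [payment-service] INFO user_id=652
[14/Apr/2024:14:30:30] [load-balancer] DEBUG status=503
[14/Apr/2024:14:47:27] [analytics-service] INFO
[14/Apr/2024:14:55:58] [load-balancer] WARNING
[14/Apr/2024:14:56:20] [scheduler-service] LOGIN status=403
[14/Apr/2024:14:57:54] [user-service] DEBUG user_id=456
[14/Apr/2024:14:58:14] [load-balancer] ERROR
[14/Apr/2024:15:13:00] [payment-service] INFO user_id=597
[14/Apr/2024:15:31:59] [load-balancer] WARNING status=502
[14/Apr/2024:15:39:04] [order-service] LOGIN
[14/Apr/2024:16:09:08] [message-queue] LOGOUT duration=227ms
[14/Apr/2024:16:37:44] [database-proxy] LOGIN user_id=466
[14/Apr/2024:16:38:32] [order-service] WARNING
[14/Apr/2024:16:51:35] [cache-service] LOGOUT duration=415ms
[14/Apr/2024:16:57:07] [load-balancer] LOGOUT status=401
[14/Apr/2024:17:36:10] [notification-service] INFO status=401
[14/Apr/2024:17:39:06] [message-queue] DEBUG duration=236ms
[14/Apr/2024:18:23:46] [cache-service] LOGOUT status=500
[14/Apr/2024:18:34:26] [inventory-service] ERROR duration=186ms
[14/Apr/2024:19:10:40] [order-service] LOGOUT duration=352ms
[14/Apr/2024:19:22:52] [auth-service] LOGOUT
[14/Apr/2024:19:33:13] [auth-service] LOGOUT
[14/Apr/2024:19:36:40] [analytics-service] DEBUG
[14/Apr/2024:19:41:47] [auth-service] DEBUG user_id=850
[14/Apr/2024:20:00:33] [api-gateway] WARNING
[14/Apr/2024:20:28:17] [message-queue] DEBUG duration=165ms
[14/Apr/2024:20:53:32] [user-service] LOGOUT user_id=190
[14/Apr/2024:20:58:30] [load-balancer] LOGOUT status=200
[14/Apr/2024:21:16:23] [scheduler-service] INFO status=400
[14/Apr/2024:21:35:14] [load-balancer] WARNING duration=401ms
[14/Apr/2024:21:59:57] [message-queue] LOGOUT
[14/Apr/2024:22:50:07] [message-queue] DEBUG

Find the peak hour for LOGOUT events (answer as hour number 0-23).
12

To find the peak hour:

1. Group all LOGOUT events by hour
2. Count events in each hour
3. Find hour with maximum count
4. Peak hour: 12 (with 4 events)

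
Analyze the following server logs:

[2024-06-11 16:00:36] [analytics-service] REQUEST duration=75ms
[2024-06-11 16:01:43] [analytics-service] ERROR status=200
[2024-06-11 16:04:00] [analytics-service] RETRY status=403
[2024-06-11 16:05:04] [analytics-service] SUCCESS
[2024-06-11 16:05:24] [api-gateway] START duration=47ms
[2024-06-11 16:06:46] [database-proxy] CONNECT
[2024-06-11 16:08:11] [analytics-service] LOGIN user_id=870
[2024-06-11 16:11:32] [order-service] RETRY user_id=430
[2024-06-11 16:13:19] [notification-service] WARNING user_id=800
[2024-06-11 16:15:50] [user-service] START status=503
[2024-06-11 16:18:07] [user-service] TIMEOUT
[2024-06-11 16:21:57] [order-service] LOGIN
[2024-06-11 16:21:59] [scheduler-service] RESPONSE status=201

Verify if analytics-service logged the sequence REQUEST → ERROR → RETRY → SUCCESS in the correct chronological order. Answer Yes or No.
Yes

To verify sequence order:

1. Find all events in sequence REQUEST → ERROR → RETRY → SUCCESS for analytics-service
2. Extract their timestamps
3. Check if timestamps are in ascending order
4. Result: Yes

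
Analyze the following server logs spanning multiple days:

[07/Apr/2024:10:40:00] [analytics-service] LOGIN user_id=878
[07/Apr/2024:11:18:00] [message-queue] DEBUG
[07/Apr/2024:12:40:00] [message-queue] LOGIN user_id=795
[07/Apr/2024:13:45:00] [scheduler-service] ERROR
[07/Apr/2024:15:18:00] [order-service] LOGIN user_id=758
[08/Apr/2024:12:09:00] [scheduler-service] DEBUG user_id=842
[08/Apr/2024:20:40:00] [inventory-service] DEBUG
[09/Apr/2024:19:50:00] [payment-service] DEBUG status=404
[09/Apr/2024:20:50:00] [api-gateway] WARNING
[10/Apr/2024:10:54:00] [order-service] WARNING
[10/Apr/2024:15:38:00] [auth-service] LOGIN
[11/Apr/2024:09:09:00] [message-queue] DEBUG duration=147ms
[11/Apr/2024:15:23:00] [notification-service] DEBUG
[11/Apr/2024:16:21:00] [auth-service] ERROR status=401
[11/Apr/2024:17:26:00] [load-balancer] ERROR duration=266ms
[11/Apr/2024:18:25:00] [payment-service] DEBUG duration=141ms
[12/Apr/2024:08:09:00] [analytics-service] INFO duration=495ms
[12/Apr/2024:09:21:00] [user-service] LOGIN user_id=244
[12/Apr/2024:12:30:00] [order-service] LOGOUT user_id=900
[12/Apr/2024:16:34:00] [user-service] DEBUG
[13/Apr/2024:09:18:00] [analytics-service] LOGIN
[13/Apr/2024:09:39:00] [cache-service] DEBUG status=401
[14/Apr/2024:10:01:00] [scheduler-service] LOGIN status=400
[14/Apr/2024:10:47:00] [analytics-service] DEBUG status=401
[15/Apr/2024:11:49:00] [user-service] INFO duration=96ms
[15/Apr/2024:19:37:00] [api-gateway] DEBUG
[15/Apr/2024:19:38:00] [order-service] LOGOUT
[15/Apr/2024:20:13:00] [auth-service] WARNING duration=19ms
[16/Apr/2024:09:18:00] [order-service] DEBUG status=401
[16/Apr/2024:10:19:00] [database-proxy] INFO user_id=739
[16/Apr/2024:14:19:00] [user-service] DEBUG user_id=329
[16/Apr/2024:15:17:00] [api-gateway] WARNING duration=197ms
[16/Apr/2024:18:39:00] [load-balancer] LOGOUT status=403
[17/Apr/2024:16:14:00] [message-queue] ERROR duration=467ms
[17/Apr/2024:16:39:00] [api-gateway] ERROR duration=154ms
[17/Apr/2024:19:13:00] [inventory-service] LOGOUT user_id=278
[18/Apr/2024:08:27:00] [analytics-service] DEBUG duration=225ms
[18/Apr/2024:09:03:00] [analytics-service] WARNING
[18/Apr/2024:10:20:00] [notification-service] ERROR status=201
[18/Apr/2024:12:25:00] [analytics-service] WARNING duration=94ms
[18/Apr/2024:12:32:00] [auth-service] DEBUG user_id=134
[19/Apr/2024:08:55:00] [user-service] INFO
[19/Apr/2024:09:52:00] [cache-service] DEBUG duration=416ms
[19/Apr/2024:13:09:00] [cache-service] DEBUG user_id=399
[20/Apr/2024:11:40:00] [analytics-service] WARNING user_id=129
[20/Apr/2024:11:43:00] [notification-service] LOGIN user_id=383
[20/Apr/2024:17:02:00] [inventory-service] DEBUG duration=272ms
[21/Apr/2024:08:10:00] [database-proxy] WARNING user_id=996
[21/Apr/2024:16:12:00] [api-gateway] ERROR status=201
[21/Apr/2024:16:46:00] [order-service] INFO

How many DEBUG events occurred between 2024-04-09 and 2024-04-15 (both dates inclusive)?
8

To filter by date range:

1. Date range: 2024-04-09 through 2024-04-15, both dates inclusive
2. Filter for DEBUG events whose date falls in this range
3. Count matching events: 8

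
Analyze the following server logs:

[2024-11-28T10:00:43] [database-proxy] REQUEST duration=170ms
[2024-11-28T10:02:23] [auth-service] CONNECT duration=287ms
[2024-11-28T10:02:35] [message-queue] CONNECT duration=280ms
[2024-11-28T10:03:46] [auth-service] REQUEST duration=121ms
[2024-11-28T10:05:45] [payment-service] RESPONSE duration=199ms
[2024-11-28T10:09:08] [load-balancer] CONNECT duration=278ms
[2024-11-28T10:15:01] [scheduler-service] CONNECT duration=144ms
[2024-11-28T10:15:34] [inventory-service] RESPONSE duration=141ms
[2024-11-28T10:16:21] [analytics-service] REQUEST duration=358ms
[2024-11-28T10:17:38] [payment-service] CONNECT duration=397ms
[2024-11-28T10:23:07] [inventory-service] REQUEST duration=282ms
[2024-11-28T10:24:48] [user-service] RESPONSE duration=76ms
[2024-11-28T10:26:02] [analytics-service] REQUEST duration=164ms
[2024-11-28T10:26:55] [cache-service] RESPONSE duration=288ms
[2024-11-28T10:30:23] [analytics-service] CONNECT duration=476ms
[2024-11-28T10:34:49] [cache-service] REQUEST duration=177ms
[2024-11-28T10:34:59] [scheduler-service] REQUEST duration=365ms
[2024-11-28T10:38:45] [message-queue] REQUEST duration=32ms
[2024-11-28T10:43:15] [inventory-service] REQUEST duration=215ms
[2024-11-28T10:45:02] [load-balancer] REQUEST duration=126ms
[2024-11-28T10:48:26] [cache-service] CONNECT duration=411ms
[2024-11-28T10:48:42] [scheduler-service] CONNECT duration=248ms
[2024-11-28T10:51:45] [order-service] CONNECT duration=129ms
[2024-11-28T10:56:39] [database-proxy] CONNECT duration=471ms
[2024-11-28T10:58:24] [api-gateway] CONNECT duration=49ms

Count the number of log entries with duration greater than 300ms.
6

To count timeouts:

1. Threshold: 300ms
2. Extract duration from each log entry
3. Count entries where duration > 300
4. Timeout count: 6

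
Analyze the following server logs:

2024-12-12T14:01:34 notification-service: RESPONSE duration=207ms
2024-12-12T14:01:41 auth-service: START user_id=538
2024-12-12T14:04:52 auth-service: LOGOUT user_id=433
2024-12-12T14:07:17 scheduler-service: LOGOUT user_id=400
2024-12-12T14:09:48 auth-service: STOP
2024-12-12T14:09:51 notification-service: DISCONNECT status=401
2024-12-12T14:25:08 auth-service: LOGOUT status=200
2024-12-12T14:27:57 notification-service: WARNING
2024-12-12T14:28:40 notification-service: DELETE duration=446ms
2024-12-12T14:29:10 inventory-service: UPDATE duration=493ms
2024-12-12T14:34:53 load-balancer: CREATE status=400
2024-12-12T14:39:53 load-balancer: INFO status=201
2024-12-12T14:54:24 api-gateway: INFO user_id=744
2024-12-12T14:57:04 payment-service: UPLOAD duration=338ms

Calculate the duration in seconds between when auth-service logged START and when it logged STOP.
487

To find the time between events:

1. Locate the first START event for auth-service: 2024-12-12T14:01:41
2. Locate the first STOP event for auth-service: 2024-12-12T14:09:48
3. Calculate the difference: 2024-12-12T14:09:48 - 2024-12-12T14:01:41 = 487 seconds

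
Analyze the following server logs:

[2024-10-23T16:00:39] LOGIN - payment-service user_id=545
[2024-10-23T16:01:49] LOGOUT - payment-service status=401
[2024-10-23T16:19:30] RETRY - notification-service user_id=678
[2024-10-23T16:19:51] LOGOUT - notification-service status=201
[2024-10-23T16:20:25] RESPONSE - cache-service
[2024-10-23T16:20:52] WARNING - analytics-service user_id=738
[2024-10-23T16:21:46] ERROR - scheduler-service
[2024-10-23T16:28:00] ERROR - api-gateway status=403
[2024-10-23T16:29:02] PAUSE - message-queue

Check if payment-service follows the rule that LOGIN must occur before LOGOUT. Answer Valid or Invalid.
Valid

To validate ordering:

1. Required order: LOGIN → LOGOUT
2. Rule: LOGIN must occur before LOGOUT
3. Check actual order of events for payment-service
4. Result: Valid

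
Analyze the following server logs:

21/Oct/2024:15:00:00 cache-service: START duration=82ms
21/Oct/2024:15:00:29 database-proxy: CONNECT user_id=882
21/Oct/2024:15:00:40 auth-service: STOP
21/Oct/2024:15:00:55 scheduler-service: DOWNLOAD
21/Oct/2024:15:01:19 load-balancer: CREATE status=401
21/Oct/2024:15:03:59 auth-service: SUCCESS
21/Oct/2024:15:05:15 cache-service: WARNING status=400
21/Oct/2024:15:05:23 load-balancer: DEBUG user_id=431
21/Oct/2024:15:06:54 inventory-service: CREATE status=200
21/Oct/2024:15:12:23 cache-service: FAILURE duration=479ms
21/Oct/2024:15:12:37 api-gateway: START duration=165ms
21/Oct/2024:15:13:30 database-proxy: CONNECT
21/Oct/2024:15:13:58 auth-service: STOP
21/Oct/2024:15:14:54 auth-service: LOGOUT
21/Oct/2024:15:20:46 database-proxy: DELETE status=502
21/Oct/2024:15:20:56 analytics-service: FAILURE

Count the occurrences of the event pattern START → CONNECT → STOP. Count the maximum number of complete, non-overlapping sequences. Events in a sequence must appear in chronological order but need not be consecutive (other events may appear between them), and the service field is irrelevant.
2

To count sequences:

1. Look for pattern: START → CONNECT → STOP
2. Greedily scan the log in chronological order, matching each sequence element in turn (ignoring service)
3. Each time the full pattern completes, increment the count and restart matching from the next event
4. Complete non-overlapping sequences found: 2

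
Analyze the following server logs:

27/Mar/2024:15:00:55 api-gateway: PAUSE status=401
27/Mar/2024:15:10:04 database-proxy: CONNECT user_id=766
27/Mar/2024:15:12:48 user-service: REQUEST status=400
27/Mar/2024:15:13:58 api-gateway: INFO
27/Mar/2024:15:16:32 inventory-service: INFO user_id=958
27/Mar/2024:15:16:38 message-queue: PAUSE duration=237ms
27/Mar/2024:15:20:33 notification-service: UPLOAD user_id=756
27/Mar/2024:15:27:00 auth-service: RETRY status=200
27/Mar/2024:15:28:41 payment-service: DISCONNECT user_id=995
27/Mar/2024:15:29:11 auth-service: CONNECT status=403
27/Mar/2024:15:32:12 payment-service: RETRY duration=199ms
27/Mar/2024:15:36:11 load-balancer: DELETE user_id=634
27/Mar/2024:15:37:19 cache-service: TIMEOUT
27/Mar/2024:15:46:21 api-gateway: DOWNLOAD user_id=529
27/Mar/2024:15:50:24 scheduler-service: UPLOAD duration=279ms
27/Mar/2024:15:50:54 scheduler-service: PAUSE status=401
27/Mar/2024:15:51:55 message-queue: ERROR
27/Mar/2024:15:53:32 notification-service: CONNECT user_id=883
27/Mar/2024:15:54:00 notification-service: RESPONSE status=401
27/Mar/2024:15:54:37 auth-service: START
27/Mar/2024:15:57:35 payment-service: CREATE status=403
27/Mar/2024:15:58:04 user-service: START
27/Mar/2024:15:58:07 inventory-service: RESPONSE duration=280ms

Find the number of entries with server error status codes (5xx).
0

To find matching entries:

1. Pattern to match: server error status codes (5xx)
2. Scan each log entry for the pattern
3. Count matches: 0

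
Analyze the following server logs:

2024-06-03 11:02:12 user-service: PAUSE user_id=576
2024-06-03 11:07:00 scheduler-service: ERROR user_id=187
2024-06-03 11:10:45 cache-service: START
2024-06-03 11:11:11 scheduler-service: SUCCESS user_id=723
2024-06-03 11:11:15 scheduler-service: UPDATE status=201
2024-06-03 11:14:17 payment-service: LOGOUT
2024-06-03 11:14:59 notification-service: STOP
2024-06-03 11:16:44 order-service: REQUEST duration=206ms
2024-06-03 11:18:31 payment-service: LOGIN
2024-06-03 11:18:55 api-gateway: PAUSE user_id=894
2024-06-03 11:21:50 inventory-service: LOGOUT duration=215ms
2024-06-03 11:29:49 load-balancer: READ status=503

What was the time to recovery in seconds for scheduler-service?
251

To calculate recovery time:

1. Find ERROR event for scheduler-service: 2024-06-03 11:07:00
2. Find next SUCCESS event for scheduler-service: 2024-06-03 11:11:11
3. Recovery time: 2024-06-03 11:11:11 - 2024-06-03 11:07:00 = 251 seconds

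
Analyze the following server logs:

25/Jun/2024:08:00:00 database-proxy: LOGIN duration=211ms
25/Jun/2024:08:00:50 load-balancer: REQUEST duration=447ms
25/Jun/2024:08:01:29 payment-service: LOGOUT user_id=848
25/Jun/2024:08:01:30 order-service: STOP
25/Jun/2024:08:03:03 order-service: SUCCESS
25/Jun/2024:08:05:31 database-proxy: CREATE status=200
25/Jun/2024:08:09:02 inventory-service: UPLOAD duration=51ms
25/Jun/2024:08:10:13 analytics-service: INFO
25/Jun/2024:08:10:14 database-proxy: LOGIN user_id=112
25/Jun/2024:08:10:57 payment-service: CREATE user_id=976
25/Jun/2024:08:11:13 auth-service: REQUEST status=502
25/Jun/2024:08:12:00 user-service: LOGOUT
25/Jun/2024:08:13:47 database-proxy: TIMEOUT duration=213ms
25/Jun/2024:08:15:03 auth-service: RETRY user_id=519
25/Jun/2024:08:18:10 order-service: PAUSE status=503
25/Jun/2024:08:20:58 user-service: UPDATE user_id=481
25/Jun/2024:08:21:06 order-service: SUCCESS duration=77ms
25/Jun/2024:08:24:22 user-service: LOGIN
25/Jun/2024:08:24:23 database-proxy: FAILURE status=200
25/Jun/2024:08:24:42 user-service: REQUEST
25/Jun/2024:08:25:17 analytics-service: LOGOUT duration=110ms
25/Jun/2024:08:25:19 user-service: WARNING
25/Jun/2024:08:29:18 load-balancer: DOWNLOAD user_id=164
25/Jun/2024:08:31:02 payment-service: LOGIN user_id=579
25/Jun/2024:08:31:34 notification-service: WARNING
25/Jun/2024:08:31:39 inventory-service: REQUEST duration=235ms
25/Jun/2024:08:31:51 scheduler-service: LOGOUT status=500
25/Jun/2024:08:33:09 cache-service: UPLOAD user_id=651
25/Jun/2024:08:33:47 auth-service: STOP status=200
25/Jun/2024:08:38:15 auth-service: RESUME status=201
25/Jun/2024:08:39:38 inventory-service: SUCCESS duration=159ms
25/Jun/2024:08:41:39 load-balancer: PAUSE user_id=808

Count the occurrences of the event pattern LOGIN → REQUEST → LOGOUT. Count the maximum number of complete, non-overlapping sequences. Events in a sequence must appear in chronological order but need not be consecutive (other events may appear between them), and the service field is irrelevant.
4

To count sequences:

1. Look for pattern: LOGIN → REQUEST → LOGOUT
2. Greedily scan the log in chronological order, matching each sequence element in turn (ignoring service)
3. Each time the full pattern completes, increment the count and restart matching from the next event
4. Complete non-overlapping sequences found: 4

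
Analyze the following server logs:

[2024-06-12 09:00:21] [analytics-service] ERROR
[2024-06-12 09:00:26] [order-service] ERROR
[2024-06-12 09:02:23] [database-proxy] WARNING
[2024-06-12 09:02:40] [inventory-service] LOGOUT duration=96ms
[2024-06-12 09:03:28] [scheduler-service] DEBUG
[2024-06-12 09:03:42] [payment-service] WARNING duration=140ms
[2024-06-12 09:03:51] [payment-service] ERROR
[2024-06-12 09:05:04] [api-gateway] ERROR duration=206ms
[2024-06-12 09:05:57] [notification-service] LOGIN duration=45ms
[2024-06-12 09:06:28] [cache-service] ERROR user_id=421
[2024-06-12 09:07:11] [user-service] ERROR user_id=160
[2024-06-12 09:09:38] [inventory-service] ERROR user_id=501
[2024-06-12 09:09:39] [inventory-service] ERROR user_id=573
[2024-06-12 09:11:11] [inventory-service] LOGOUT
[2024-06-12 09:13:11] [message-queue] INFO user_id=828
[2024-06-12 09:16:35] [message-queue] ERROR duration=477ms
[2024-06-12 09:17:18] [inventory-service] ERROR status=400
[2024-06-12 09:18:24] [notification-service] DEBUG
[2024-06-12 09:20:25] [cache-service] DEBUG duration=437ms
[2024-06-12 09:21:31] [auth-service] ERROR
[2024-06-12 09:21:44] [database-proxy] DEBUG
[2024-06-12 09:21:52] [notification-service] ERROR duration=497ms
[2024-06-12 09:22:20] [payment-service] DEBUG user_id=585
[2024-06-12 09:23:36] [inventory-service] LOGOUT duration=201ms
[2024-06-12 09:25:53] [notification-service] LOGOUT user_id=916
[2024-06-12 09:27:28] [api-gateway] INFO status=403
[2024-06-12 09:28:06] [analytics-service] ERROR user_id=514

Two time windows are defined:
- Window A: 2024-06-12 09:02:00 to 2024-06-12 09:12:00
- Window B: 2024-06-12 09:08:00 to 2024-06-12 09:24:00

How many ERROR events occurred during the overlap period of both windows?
2

To find overlap events:

1. Window A: 2024-06-12 09:02:00 to 2024-06-12 09:12:00
2. Window B: 2024-06-12 09:08:00 to 2024-06-12 09:24:00
3. Overlap period: 2024-06-12 09:08:00 to 2024-06-12 09:12:00
4. Count ERROR events in overlap: 2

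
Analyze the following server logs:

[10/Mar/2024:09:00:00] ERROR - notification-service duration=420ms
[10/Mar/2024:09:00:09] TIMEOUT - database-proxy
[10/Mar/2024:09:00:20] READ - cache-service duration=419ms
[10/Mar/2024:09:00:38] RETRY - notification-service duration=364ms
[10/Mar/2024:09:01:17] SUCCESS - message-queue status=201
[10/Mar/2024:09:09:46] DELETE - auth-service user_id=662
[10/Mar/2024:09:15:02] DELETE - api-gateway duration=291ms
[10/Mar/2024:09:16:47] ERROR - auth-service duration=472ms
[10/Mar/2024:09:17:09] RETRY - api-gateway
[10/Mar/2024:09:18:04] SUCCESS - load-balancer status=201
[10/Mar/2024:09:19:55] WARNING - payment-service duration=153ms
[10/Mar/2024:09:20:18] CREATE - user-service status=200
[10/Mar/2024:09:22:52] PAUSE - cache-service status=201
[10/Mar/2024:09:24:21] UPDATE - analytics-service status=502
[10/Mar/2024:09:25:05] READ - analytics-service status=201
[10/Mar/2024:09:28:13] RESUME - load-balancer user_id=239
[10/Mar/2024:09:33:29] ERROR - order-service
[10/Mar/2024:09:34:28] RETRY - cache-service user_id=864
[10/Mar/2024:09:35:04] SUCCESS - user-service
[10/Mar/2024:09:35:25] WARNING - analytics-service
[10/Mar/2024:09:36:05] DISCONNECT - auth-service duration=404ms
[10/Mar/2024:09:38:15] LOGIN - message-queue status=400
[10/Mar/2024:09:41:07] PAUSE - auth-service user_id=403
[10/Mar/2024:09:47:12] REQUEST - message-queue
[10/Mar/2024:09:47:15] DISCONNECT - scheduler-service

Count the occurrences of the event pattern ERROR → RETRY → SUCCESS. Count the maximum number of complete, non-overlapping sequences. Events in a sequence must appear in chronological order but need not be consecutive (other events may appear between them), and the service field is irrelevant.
3

To count sequences:

1. Look for pattern: ERROR → RETRY → SUCCESS
2. Greedily scan the log in chronological order, matching each sequence element in turn (ignoring service)
3. Each time the full pattern completes, increment the count and restart matching from the next event
4. Complete non-overlapping sequences found: 3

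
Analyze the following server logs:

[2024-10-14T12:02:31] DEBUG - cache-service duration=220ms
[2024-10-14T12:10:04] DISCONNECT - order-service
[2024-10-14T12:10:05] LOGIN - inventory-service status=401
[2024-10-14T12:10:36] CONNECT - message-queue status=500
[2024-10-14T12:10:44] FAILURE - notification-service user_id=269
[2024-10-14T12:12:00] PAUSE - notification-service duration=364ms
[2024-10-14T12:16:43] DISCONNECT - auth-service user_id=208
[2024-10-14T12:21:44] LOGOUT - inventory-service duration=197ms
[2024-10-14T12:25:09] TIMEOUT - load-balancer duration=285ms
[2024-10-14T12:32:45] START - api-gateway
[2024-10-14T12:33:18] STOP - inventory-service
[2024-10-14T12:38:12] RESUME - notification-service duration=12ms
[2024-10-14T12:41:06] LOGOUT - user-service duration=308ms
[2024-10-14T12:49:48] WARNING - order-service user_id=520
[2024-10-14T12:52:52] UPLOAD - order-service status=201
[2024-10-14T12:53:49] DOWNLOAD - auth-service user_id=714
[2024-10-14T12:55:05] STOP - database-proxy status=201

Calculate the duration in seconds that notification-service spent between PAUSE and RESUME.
1572

To calculate state duration:

1. Find PAUSE event for notification-service: 2024-10-14T12:12:00
2. Find RESUME event for notification-service: 2024-10-14T12:38:12
3. Calculate duration: 2024-10-14T12:38:12 - 2024-10-14T12:12:00 = 1572 seconds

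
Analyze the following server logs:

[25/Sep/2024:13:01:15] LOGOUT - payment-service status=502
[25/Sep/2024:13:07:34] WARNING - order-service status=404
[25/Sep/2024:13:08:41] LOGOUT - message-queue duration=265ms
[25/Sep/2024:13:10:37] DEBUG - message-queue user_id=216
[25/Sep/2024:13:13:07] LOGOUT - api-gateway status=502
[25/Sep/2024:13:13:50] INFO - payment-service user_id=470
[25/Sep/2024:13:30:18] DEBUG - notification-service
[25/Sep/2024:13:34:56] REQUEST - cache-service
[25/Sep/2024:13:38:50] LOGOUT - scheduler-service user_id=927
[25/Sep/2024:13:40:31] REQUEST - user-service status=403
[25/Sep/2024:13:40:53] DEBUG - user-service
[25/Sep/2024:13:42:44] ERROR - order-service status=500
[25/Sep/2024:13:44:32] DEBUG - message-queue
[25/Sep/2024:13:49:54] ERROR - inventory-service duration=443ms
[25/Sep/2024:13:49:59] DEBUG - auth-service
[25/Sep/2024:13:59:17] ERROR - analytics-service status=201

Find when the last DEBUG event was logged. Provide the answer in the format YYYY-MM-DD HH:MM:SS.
2024-09-25 13:49:59

To find the last event:

1. Filter for all DEBUG events
2. Sort by timestamp
3. Select the last one
4. Timestamp: 2024-09-25 13:49:59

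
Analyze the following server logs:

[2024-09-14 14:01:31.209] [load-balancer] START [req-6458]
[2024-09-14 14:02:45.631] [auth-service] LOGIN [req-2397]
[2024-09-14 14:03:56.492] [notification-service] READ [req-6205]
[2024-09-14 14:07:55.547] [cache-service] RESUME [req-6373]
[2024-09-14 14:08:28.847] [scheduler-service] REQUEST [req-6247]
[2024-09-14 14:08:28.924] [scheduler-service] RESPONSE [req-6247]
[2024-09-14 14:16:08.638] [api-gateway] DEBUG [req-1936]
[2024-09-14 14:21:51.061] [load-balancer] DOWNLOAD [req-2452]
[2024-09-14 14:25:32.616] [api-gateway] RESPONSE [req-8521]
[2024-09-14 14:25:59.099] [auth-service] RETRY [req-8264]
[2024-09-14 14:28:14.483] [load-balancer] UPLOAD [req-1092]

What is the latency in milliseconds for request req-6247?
77

To calculate latency:

1. Find REQUEST with id req-6247: 2024-09-14 14:08:28.847
2. Find RESPONSE with id req-6247: 2024-09-14 14:08:28.924
3. Latency: 2024-09-14 14:08:28.924 - 2024-09-14 14:08:28.847 = 77ms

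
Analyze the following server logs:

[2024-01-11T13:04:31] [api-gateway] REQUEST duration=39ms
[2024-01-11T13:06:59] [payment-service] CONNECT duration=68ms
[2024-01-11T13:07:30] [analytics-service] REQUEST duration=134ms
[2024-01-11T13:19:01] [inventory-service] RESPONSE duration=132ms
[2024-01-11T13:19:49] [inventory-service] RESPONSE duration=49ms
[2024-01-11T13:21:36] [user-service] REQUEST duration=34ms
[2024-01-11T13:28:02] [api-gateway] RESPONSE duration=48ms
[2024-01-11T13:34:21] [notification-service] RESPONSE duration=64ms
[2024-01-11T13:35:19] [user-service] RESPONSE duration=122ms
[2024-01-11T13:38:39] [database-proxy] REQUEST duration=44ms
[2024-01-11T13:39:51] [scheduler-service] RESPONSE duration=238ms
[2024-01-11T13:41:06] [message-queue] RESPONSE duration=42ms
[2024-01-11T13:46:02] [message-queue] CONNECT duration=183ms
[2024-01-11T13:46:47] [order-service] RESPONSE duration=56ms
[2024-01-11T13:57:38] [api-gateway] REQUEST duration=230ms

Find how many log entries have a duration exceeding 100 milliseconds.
6

To count timeouts:

1. Threshold: 100ms
2. Extract duration from each log entry
3. Count entries where duration > 100
4. Timeout count: 6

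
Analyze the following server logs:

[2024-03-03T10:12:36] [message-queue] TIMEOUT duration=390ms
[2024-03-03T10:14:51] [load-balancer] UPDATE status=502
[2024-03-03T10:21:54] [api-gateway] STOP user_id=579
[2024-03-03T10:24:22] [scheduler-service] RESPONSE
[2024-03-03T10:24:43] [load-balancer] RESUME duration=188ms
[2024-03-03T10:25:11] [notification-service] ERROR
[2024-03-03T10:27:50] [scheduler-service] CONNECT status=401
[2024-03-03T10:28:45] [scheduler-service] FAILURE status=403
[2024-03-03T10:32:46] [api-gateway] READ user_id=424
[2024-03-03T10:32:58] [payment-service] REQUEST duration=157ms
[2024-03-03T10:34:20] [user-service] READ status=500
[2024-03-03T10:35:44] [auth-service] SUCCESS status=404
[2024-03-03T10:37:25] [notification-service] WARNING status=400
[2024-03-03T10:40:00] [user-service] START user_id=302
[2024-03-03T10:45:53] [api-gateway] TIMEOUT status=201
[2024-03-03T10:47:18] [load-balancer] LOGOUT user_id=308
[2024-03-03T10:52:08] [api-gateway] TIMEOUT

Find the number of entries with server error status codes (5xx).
2

To find matching entries:

1. Pattern to match: server error status codes (5xx)
2. Scan each log entry for the pattern
3. Count matches: 2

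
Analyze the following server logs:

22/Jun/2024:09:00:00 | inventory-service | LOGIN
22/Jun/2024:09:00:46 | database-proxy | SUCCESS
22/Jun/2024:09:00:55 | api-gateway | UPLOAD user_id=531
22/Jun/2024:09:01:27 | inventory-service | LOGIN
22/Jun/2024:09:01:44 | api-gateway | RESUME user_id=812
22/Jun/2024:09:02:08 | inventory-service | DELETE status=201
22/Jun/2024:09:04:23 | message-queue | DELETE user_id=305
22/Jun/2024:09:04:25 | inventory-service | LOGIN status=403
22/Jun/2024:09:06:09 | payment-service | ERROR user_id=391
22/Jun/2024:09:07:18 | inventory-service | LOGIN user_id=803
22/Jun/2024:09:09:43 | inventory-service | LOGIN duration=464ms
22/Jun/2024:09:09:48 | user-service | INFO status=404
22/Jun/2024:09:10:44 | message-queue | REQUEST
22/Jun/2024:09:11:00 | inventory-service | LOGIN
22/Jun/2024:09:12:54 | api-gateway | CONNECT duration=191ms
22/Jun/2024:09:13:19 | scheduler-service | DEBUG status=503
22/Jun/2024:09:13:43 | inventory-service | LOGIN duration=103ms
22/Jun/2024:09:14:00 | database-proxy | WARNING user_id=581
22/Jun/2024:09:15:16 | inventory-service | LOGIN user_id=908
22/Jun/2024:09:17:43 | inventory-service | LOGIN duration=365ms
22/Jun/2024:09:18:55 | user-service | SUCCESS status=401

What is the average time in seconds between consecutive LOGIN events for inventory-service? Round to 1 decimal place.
132.9

To calculate average interval:

1. Find all LOGIN events for inventory-service in order
2. Calculate time gaps between consecutive events
3. Compute mean of gaps: 1063 / 8 = 132.9 seconds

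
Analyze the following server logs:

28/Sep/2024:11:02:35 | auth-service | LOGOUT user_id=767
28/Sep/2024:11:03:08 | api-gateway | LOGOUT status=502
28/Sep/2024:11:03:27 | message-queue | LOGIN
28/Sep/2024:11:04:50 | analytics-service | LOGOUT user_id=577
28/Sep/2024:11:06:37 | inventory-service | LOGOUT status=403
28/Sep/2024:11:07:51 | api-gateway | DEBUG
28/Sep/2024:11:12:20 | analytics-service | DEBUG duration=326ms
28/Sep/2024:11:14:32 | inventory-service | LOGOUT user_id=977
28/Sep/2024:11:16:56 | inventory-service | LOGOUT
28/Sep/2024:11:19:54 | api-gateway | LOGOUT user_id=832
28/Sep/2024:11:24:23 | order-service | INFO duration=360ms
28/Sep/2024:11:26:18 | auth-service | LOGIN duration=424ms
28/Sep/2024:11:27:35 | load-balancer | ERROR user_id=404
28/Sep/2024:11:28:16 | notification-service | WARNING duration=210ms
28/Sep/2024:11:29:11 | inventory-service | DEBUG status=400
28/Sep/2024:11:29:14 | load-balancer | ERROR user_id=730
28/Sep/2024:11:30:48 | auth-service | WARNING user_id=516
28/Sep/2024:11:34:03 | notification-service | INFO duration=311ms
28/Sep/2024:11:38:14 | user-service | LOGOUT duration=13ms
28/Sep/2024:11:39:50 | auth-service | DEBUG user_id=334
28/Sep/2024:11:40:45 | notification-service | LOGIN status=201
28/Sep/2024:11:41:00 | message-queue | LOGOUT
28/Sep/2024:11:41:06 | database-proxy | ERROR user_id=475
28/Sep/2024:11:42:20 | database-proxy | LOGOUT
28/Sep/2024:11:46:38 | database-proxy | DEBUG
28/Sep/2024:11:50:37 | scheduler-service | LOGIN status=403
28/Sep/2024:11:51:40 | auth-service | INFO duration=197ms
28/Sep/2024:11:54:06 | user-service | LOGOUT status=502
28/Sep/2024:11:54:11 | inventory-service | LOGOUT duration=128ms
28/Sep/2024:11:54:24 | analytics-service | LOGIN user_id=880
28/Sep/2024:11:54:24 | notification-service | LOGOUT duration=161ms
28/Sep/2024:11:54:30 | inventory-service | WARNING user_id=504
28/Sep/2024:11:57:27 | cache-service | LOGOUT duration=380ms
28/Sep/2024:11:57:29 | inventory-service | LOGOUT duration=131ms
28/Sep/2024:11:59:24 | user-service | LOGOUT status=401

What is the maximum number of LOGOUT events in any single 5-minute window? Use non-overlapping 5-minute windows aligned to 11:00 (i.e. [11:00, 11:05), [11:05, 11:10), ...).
3

To find the burst window:

1. Divide the log period into non-overlapping 5-minute windows starting at 11:00
2. Count LOGOUT events in each window
3. Find the window with maximum count
4. Maximum events in a window: 3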